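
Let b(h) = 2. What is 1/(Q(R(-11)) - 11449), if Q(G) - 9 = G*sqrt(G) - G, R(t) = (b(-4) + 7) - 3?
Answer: -5723/65505350 - 3*sqrt(6)/65505350 ≈ -8.7479e-5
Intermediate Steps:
R(t) = 6 (R(t) = (2 + 7) - 3 = 9 - 3 = 6)
Q(G) = 9 + G**(3/2) - G (Q(G) = 9 + (G*sqrt(G) - G) = 9 + (G**(3/2) - G) = 9 + G**(3/2) - G)
1/(Q(R(-11)) - 11449) = 1/((9 + 6**(3/2) - 1*6) - 11449) = 1/((9 + 6*sqrt(6) - 6) - 11449) = 1/((3 + 6*sqrt(6)) - 11449) = 1/(-11446 + 6*sqrt(6))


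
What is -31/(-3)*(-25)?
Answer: -775/3 ≈ -258.33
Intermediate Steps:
-31/(-3)*(-25) = -31*(-⅓)*(-25) = (31/3)*(-25) = -775/3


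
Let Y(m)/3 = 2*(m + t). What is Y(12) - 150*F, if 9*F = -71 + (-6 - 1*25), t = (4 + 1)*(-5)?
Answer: 1622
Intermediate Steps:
t = -25 (t = 5*(-5) = -25)
Y(m) = -150 + 6*m (Y(m) = 3*(2*(m - 25)) = 3*(2*(-25 + m)) = 3*(-50 + 2*m) = -150 + 6*m)
F = -34/3 (F = (-71 + (-6 - 1*25))/9 = (-71 + (-6 - 25))/9 = (-71 - 31)/9 = (⅑)*(-102) = -34/3 ≈ -11.333)
Y(12) - 150*F = (-150 + 6*12) - 150*(-34/3) = (-150 + 72) + 1700 = -78 + 1700 = 1622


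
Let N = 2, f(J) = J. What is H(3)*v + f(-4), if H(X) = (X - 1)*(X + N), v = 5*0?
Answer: -4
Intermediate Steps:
v = 0
H(X) = (-1 + X)*(2 + X) (H(X) = (X - 1)*(X + 2) = (-1 + X)*(2 + X))
H(3)*v + f(-4) = (-2 + 3 + 3**2)*0 - 4 = (-2 + 3 + 9)*0 - 4 = 10*0 - 4 = 0 - 4 = -4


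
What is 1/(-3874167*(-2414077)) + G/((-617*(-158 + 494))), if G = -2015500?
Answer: 1570836602347960151/161574436966488084 ≈ 9.7221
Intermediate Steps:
1/(-3874167*(-2414077)) + G/((-617*(-158 + 494))) = 1/(-3874167*(-2414077)) - 2015500*(-1/(617*(-158 + 494))) = -1/3874167*(-1/2414077) - 2015500/((-617*336)) = 1/9352537448859 - 2015500/(-207312) = 1/9352537448859 - 2015500*(-1/207312) = 1/9352537448859 + 503875/51828 = 1570836602347960151/161574436966488084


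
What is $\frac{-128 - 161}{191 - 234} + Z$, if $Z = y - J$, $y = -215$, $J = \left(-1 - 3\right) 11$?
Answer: $- \frac{7064}{43} \approx -164.28$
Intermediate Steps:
$J = -44$ ($J = \left(-1 - 3\right) 11 = \left(-4\right) 11 = -44$)
$Z = -171$ ($Z = -215 - -44 = -215 + 44 = -171$)
$\frac{-128 - 161}{191 - 234} + Z = \frac{-128 - 161}{191 - 234} - 171 = - \frac{289}{-43} - 171 = \left(-289\right) \left(- \frac{1}{43}\right) - 171 = \frac{289}{43} - 171 = - \frac{7064}{43}$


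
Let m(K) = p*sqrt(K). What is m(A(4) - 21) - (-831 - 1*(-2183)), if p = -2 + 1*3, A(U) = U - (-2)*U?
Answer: -1352 + 3*I ≈ -1352.0 + 3.0*I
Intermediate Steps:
A(U) = 3*U (A(U) = U + 2*U = 3*U)
p = 1 (p = -2 + 3 = 1)
m(K) = sqrt(K) (m(K) = 1*sqrt(K) = sqrt(K))
m(A(4) - 21) - (-831 - 1*(-2183)) = sqrt(3*4 - 21) - (-831 - 1*(-2183)) = sqrt(12 - 21) - (-831 + 2183) = sqrt(-9) - 1*1352 = 3*I - 1352 = -1352 + 3*I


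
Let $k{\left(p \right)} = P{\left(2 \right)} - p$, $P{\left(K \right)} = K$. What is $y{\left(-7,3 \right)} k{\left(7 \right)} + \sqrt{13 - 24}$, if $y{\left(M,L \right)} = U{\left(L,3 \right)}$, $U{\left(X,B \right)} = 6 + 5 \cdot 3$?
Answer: $-105 + i \sqrt{11} \approx -105.0 + 3.3166 i$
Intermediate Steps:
$U{\left(X,B \right)} = 21$ ($U{\left(X,B \right)} = 6 + 15 = 21$)
$k{\left(p \right)} = 2 - p$
$y{\left(M,L \right)} = 21$
$y{\left(-7,3 \right)} k{\left(7 \right)} + \sqrt{13 - 24} = 21 \left(2 - 7\right) + \sqrt{13 - 24} = 21 \left(2 - 7\right) + \sqrt{-11} = 21 \left(-5\right) + i \sqrt{11} = -105 + i \sqrt{11}$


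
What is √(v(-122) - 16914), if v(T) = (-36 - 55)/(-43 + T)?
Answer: I*√460468635/165 ≈ 130.05*I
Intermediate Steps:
v(T) = -91/(-43 + T)
√(v(-122) - 16914) = √(-91/(-43 - 122) - 16914) = √(-91/(-165) - 16914) = √(-91*(-1/165) - 16914) = √(91/165 - 16914) = √(-2790719/165) = I*√460468635/165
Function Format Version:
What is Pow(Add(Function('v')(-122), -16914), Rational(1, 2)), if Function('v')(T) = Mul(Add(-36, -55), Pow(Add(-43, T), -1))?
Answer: Mul(Rational(1, 165), I, Pow(460468635, Rational(1, 2))) ≈ Mul(130.05, I)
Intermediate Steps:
Function('v')(T) = Mul(-91, Pow(Add(-43, T), -1))
Pow(Add(Function('v')(-122), -16914), Rational(1, 2)) = Pow(Add(Mul(-91, Pow(Add(-43, -122), -1)), -16914), Rational(1, 2)) = Pow(Add(Mul(-91, Pow(-165, -1)), -16914), Rational(1, 2)) = Pow(Add(Mul(-91, Rational(-1, 165)), -16914), Rational(1, 2)) = Pow(Add(Rational(91, 165), -16914), Rational(1, 2)) = Pow(Rational(-2790719, 165), Rational(1, 2)) = Mul(Rational(1, 165), I, Pow(460468635, Rational(1, 2)))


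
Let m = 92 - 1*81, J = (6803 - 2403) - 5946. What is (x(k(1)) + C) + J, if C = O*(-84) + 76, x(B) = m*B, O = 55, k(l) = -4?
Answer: -6134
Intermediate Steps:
J = -1546 (J = 4400 - 5946 = -1546)
m = 11 (m = 92 - 81 = 11)
x(B) = 11*B
C = -4544 (C = 55*(-84) + 76 = -4620 + 76 = -4544)
(x(k(1)) + C) + J = (11*(-4) - 4544) - 1546 = (-44 - 4544) - 1546 = -4588 - 1546 = -6134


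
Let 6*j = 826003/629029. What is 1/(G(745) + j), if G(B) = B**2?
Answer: 3774174/2094761750353 ≈ 1.8017e-6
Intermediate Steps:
j = 826003/3774174 (j = (826003/629029)/6 = (826003*(1/629029))/6 = (1/6)*(826003/629029) = 826003/3774174 ≈ 0.21886)
1/(G(745) + j) = 1/(745**2 + 826003/3774174) = 1/(555025 + 826003/3774174) = 1/(2094761750353/3774174) = 3774174/2094761750353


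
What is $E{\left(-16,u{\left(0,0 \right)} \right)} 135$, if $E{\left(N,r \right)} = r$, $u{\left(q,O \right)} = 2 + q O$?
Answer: $270$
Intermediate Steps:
$u{\left(q,O \right)} = 2 + O q$
$E{\left(-16,u{\left(0,0 \right)} \right)} 135 = \left(2 + 0 \cdot 0\right) 135 = \left(2 + 0\right) 135 = 2 \cdot 135 = 270$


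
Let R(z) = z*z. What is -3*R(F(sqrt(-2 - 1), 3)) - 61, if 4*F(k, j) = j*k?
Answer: -895/16 ≈ -55.938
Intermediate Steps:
F(k, j) = j*k/4 (F(k, j) = (j*k)/4 = j*k/4)
R(z) = z**2
-3*R(F(sqrt(-2 - 1), 3)) - 61 = -3*((1/4)*3*sqrt(-2 - 1))**2 - 61 = -3*((1/4)*3*sqrt(-3))**2 - 61 = -3*((1/4)*3*(I*sqrt(3)))**2 - 61 = -3*(3*I*sqrt(3)/4)**2 - 61 = -3*(-27/16) - 61 = 81/16 - 61 = -895/16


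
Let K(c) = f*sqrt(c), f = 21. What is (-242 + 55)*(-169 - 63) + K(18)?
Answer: 43384 + 63*sqrt(2) ≈ 43473.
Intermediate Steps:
K(c) = 21*sqrt(c)
(-242 + 55)*(-169 - 63) + K(18) = (-242 + 55)*(-169 - 63) + 21*sqrt(18) = -187*(-232) + 21*(3*sqrt(2)) = 43384 + 63*sqrt(2)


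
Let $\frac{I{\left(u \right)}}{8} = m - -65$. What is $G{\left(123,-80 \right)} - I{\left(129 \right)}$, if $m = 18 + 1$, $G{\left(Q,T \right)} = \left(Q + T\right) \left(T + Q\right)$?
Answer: $1177$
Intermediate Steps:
$G{\left(Q,T \right)} = \left(Q + T\right)^{2}$ ($G{\left(Q,T \right)} = \left(Q + T\right) \left(Q + T\right) = \left(Q + T\right)^{2}$)
$m = 19$
$I{\left(u \right)} = 672$ ($I{\left(u \right)} = 8 \left(19 - -65\right) = 8 \left(19 + 65\right) = 8 \cdot 84 = 672$)
$G{\left(123,-80 \right)} - I{\left(129 \right)} = \left(123 - 80\right)^{2} - 672 = 43^{2} - 672 = 1849 - 672 = 1177$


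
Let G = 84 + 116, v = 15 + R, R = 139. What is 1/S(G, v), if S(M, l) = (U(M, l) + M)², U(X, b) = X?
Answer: 1/160000 ≈ 6.2500e-6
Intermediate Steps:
v = 154 (v = 15 + 139 = 154)
G = 200
S(M, l) = 4*M² (S(M, l) = (M + M)² = (2*M)² = 4*M²)
1/S(G, v) = 1/(4*200²) = 1/(4*40000) = 1/160000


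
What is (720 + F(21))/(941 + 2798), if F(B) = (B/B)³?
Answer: 721/3739 ≈ 0.19283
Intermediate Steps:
F(B) = 1 (F(B) = 1³ = 1)
(720 + F(21))/(941 + 2798) = (720 + 1)/(941 + 2798) = 721/3739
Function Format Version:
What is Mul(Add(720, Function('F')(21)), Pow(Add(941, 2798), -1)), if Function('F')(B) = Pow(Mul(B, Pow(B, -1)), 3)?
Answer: Rational(721, 3739) ≈ 0.19283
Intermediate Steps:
Function('F')(B) = 1 (Function('F')(B) = Pow(1, 3) = 1)
Mul(Add(720, Function('F')(21)), Pow(Add(941, 2798), -1)) = Mul(Add(720, 1), Pow(Add(941, 2798), -1)) = Mul(721, Pow(3739, -1)) = Mul(721, Rational(1, 3739)) = Rational(721, 3739)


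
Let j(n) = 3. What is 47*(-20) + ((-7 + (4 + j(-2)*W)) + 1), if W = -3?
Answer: -951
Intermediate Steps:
47*(-20) + ((-7 + (4 + j(-2)*W)) + 1) = 47*(-20) + ((-7 + (4 + 3*(-3))) + 1) = -940 + ((-7 + (4 - 9)) + 1) = -940 + ((-7 - 5) + 1) = -940 + (-12 + 1) = -940 - 11 = -951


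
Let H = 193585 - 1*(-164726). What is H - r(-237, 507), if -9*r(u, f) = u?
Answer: 1074854/3 ≈ 3.5828e+5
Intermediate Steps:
r(u, f) = -u/9
H = 358311 (H = 193585 + 164726 = 358311)
H - r(-237, 507) = 358311 - (-1)*(-237)/9 = 358311 - 1*79/3 = 358311 - 79/3 = 1074854/3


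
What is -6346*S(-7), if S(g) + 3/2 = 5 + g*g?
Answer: -333165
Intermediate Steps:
S(g) = 7/2 + g² (S(g) = -3/2 + (5 + g*g) = -3/2 + (5 + g²) = 7/2 + g²)
-6346*S(-7) = -6346*(7/2 + (-7)²) = -6346*(7/2 + 49) = -6346*105/2 = -333165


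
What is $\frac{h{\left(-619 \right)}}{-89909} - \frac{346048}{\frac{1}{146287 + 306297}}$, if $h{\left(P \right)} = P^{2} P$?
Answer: $- \frac{14081168648992429}{89909} \approx -1.5662 \cdot 10^{11}$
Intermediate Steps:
$h{\left(P \right)} = P^{3}$
$\frac{h{\left(-619 \right)}}{-89909} - \frac{346048}{\frac{1}{146287 + 306297}} = \frac{\left(-619\right)^{3}}{-89909} - \frac{346048}{\frac{1}{146287 + 306297}} = \left(-237176659\right) \left(- \frac{1}{89909}\right) - \frac{346048}{\frac{1}{452584}} = \frac{237176659}{89909} - 346048 \frac{1}{\frac{1}{452584}} = \frac{237176659}{89909} - 156615788032 = - \frac{14081168648992429}{89909}$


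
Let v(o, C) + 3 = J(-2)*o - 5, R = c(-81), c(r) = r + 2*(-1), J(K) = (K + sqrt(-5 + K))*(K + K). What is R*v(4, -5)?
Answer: -1992 + 1328*I*sqrt(7) ≈ -1992.0 + 3513.6*I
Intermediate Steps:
J(K) = 2*K*(K + sqrt(-5 + K)) (J(K) = (K + sqrt(-5 + K))*(2*K) = 2*K*(K + sqrt(-5 + K)))
c(r) = -2 + r (c(r) = r - 2 = -2 + r)
R = -83 (R = -2 - 81 = -83)
v(o, C) = -8 + o*(8 - 4*I*sqrt(7)) (v(o, C) = -3 + ((2*(-2)*(-2 + sqrt(-5 - 2)))*o - 5) = -3 + ((2*(-2)*(-2 + sqrt(-7)))*o - 5) = -3 + ((2*(-2)*(-2 + I*sqrt(7)))*o - 5) = -3 + ((8 - 4*I*sqrt(7))*o - 5) = -3 + (o*(8 - 4*I*sqrt(7)) - 5) = -3 + (-5 + o*(8 - 4*I*sqrt(7))) = -8 + o*(8 - 4*I*sqrt(7)))
R*v(4, -5) = -83*(-8 + 4*4*(2 - I*sqrt(7))) = -83*(-8 + (32 - 16*I*sqrt(7))) = -83*(24 - 16*I*sqrt(7)) = -1992 + 1328*I*sqrt(7)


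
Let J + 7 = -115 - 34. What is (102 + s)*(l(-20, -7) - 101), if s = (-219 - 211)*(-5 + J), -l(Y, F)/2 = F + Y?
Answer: -3258604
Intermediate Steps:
l(Y, F) = -2*F - 2*Y (l(Y, F) = -2*(F + Y) = -2*F - 2*Y)
J = -156 (J = -7 + (-115 - 34) = -7 - 149 = -156)
s = 69230 (s = (-219 - 211)*(-5 - 156) = -430*(-161) = 69230)
(102 + s)*(l(-20, -7) - 101) = (102 + 69230)*((-2*(-7) - 2*(-20)) - 101) = 69332*((14 + 40) - 101) = 69332*(54 - 101) = 69332*(-47) = -3258604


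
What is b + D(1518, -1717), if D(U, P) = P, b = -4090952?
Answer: -4092669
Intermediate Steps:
b + D(1518, -1717) = -4090952 - 1717 = -4092669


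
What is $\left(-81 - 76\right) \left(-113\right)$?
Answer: $17741$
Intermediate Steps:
$\left(-81 - 76\right) \left(-113\right) = \left(-157\right) \left(-113\right) = 17741$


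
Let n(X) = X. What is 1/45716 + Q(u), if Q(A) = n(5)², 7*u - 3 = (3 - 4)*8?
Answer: 1142901/45716 ≈ 25.000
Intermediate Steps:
u = -5/7 (u = 3/7 + ((3 - 4)*8)/7 = 3/7 + (-1*8)/7 = 3/7 + (⅐)*(-8) = 3/7 - 8/7 = -5/7 ≈ -0.71429)
Q(A) = 25 (Q(A) = 5² = 25)
1/45716 + Q(u) = 1/45716 + 25 = 1142901/45716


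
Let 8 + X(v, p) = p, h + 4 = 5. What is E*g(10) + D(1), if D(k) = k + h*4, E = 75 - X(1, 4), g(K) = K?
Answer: 795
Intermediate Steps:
h = 1 (h = -4 + 5 = 1)
X(v, p) = -8 + p
E = 79 (E = 75 - (-8 + 4) = 75 - 1*(-4) = 75 + 4 = 79)
D(k) = 4 + k (D(k) = k + 1*4 = k + 4 = 4 + k)
E*g(10) + D(1) = 79*10 + (4 + 1) = 790 + 5 = 795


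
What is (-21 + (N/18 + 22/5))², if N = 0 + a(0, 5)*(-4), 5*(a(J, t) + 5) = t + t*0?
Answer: 499849/2025 ≈ 246.84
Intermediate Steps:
a(J, t) = -5 + t/5 (a(J, t) = -5 + (t + t*0)/5 = -5 + (t + 0)/5 = -5 + t/5)
N = 16 (N = 0 + (-5 + (⅕)*5)*(-4) = 0 + (-5 + 1)*(-4) = 0 - 4*(-4) = 0 + 16 = 16)
(-21 + (N/18 + 22/5))² = (-21 + (16/18 + 22/5))² = (-21 + (16*(1/18) + 22*(⅕)))² = (-21 + (8/9 + 22/5))² = (-21 + 238/45)² = (-707/45)² = 499849/2025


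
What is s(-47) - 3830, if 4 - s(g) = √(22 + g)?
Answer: -3826 - 5*I ≈ -3826.0 - 5.0*I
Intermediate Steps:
s(g) = 4 - √(22 + g)
s(-47) - 3830 = (4 - √(22 - 47)) - 3830 = (4 - √(-25)) - 3830 = (4 - 5*I) - 3830 = -3826 - 5*I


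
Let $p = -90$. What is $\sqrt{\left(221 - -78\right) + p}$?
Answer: $\sqrt{209} \approx 14.457$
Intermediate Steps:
$\sqrt{\left(221 - -78\right) + p} = \sqrt{\left(221 - -78\right) - 90} = \sqrt{\left(221 + 78\right) - 90} = \sqrt{299 - 90} = \sqrt{209}$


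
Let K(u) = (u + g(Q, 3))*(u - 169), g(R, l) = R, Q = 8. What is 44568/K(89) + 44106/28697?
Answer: -117088167/27836090 ≈ -4.2063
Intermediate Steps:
K(u) = (-169 + u)*(8 + u) (K(u) = (u + 8)*(u - 169) = (8 + u)*(-169 + u) = (-169 + u)*(8 + u))
44568/K(89) + 44106/28697 = 44568/(-1352 + 89² - 161*89) + 44106/28697 = 44568/(-1352 + 7921 - 14329) + 44106*(1/28697) = 44568/(-7760) + 44106/28697 = 44568*(-1/7760) + 44106/28697 = -5571/970 + 44106/28697 = -117088167/27836090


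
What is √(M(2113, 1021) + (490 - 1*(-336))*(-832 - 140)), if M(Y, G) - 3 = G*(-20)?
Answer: I*√823289 ≈ 907.35*I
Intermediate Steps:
M(Y, G) = 3 - 20*G (M(Y, G) = 3 + G*(-20) = 3 - 20*G)
√(M(2113, 1021) + (490 - 1*(-336))*(-832 - 140)) = √((3 - 20*1021) + (490 - 1*(-336))*(-832 - 140)) = √((3 - 20420) + (490 + 336)*(-972)) = √(-20417 + 826*(-972)) = √(-20417 - 802872) = √(-823289) = I*√823289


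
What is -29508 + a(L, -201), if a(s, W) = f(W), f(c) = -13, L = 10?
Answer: -29521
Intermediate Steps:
a(s, W) = -13
-29508 + a(L, -201) = -29508 - 13 = -29521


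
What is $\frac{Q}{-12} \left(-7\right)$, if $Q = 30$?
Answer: $\frac{35}{2} \approx 17.5$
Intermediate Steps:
$\frac{Q}{-12} \left(-7\right) = \frac{30}{-12} \left(-7\right) = 30 \left(- \frac{1}{12}\right) \left(-7\right) = \left(- \frac{5}{2}\right) \left(-7\right) = \frac{35}{2}$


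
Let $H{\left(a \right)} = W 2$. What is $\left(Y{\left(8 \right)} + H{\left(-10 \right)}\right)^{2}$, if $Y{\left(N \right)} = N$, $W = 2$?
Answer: $144$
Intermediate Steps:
$H{\left(a \right)} = 4$ ($H{\left(a \right)} = 2 \cdot 2 = 4$)
$\left(Y{\left(8 \right)} + H{\left(-10 \right)}\right)^{2} = \left(8 + 4\right)^{2} = 12^{2} = 144$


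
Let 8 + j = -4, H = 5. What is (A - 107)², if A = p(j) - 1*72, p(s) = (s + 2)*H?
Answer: 52441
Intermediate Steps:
j = -12 (j = -8 - 4 = -12)
p(s) = 10 + 5*s (p(s) = (s + 2)*5 = (2 + s)*5 = 10 + 5*s)
A = -122 (A = (10 + 5*(-12)) - 1*72 = (10 - 60) - 72 = -50 - 72 = -122)
(A - 107)² = (-122 - 107)² = (-229)² = 52441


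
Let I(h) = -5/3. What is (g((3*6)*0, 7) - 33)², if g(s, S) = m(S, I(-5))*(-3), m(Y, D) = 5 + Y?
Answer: 4761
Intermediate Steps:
I(h) = -5/3 (I(h) = -5*⅓ = -5/3)
g(s, S) = -15 - 3*S (g(s, S) = (5 + S)*(-3) = -15 - 3*S)
(g((3*6)*0, 7) - 33)² = ((-15 - 3*7) - 33)² = ((-15 - 21) - 33)² = (-36 - 33)² = (-69)² = 4761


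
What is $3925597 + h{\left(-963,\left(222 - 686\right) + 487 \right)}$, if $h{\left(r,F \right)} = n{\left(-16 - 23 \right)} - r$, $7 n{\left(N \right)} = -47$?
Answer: $\frac{27485873}{7} \approx 3.9266 \cdot 10^{6}$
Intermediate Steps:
$n{\left(N \right)} = - \frac{47}{7}$ ($n{\left(N \right)} = \frac{1}{7} \left(-47\right) = - \frac{47}{7}$)
$h{\left(r,F \right)} = - \frac{47}{7} - r$
$3925597 + h{\left(-963,\left(222 - 686\right) + 487 \right)} = 3925597 - - \frac{6694}{7} = 3925597 + \left(- \frac{47}{7} + 963\right) = 3925597 + \frac{6694}{7} = \frac{27485873}{7}$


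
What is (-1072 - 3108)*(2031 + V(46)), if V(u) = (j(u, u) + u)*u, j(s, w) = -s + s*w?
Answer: -415354060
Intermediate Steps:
V(u) = u*(u + u*(-1 + u)) (V(u) = (u*(-1 + u) + u)*u = (u + u*(-1 + u))*u = u*(u + u*(-1 + u)))
(-1072 - 3108)*(2031 + V(46)) = (-1072 - 3108)*(2031 + 46³) = -4180*(2031 + 97336) = -4180*99367 = -415354060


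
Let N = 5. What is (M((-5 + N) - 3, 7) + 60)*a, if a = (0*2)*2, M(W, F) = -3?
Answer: 0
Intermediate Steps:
a = 0 (a = 0*2 = 0)
(M((-5 + N) - 3, 7) + 60)*a = (-3 + 60)*0 = 57*0 = 0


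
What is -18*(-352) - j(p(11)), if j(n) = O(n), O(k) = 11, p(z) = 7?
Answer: 6325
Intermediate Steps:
j(n) = 11
-18*(-352) - j(p(11)) = -18*(-352) - 1*11 = 6336 - 11 = 6325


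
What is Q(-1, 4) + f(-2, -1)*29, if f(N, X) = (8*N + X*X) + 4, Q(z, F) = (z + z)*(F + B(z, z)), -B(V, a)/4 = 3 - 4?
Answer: -335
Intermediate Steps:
B(V, a) = 4 (B(V, a) = -4*(3 - 4) = -4*(-1) = 4)
Q(z, F) = 2*z*(4 + F) (Q(z, F) = (z + z)*(F + 4) = (2*z)*(4 + F) = 2*z*(4 + F))
f(N, X) = 4 + X² + 8*N (f(N, X) = (8*N + X²) + 4 = (X² + 8*N) + 4 = 4 + X² + 8*N)
Q(-1, 4) + f(-2, -1)*29 = 2*(-1)*(4 + 4) + (4 + (-1)² + 8*(-2))*29 = 2*(-1)*8 + (4 + 1 - 16)*29 = -16 - 11*29 = -16 - 319 = -335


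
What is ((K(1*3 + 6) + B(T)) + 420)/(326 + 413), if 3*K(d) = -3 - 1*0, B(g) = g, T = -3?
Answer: 416/739 ≈ 0.56292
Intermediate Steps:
K(d) = -1 (K(d) = (-3 - 1*0)/3 = (-3 + 0)/3 = (⅓)*(-3) = -1)
((K(1*3 + 6) + B(T)) + 420)/(326 + 413) = ((-1 - 3) + 420)/(326 + 413) = (-4 + 420)/739 = 416*(1/739) = 416/739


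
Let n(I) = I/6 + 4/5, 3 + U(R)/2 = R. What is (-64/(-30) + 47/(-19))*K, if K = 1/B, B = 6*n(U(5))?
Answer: -97/2508 ≈ -0.038676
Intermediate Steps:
U(R) = -6 + 2*R
n(I) = ⅘ + I/6 (n(I) = I*(⅙) + 4*(⅕) = I/6 + ⅘ = ⅘ + I/6)
B = 44/5 (B = 6*(⅘ + (-6 + 2*5)/6) = 6*(⅘ + (-6 + 10)/6) = 6*(⅘ + (⅙)*4) = 6*(⅘ + ⅔) = 6*(22/15) = 44/5 ≈ 8.8000)
K = 5/44 (K = 1/(44/5) = 5/44 ≈ 0.11364)
(-64/(-30) + 47/(-19))*K = (-64/(-30) + 47/(-19))*(5/44) = (-64*(-1/30) + 47*(-1/19))*(5/44) = (32/15 - 47/19)*(5/44) = -97/285*5/44 = -97/2508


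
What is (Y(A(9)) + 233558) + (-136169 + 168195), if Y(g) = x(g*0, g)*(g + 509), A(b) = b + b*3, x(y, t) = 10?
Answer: 271034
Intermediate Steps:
A(b) = 4*b (A(b) = b + 3*b = 4*b)
Y(g) = 5090 + 10*g (Y(g) = 10*(g + 509) = 10*(509 + g) = 5090 + 10*g)
(Y(A(9)) + 233558) + (-136169 + 168195) = ((5090 + 10*(4*9)) + 233558) + (-136169 + 168195) = ((5090 + 10*36) + 233558) + 32026 = ((5090 + 360) + 233558) + 32026 = (5450 + 233558) + 32026 = 239008 + 32026 = 271034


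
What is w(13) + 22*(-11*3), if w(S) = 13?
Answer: -713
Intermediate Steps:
w(13) + 22*(-11*3) = 13 + 22*(-11*3) = 13 + 22*(-33) = 13 - 726 = -713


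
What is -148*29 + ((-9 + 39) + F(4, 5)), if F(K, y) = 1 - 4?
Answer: -4265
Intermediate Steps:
F(K, y) = -3
-148*29 + ((-9 + 39) + F(4, 5)) = -148*29 + ((-9 + 39) - 3) = -4292 + (30 - 3) = -4292 + 27 = -4265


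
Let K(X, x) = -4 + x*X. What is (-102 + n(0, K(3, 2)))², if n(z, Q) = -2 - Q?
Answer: 11236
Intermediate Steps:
K(X, x) = -4 + X*x
(-102 + n(0, K(3, 2)))² = (-102 + (-2 - (-4 + 3*2)))² = (-102 + (-2 - (-4 + 6)))² = (-102 + (-2 - 1*2))² = (-102 + (-2 - 2))² = (-102 - 4)² = (-106)² = 11236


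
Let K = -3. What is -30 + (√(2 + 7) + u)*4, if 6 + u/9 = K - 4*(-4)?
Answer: 234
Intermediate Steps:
u = 63 (u = -54 + 9*(-3 - 4*(-4)) = -54 + 9*(-3 + 16) = -54 + 9*13 = -54 + 117 = 63)
-30 + (√(2 + 7) + u)*4 = -30 + (√(2 + 7) + 63)*4 = -30 + (√9 + 63)*4 = -30 + (3 + 63)*4 = -30 + 66*4 = -30 + 264 = 234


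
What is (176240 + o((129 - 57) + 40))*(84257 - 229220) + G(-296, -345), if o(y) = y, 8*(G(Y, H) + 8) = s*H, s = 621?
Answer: -204516334117/8 ≈ -2.5565e+10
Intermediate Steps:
G(Y, H) = -8 + 621*H/8 (G(Y, H) = -8 + (621*H)/8 = -8 + 621*H/8)
(176240 + o((129 - 57) + 40))*(84257 - 229220) + G(-296, -345) = (176240 + ((129 - 57) + 40))*(84257 - 229220) + (-8 + (621/8)*(-345)) = (176240 + (72 + 40))*(-144963) + (-8 - 214245/8) = (176240 + 112)*(-144963) - 214309/8 = 176352*(-144963) - 214309/8 = -25564514976 - 214309/8 = -204516334117/8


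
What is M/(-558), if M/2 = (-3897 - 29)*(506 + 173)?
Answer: 2665754/279 ≈ 9554.7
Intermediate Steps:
M = -5331508 (M = 2*((-3897 - 29)*(506 + 173)) = 2*(-3926*679) = 2*(-2665754) = -5331508)
M/(-558) = -5331508/(-558) = -1/558*(-5331508) = 2665754/279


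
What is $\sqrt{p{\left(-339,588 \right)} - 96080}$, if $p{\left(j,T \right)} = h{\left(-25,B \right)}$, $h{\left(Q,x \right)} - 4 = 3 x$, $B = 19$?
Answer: $i \sqrt{96019} \approx 309.87 i$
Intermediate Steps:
$h{\left(Q,x \right)} = 4 + 3 x$
$p{\left(j,T \right)} = 61$ ($p{\left(j,T \right)} = 4 + 3 \cdot 19 = 4 + 57 = 61$)
$\sqrt{p{\left(-339,588 \right)} - 96080} = \sqrt{61 - 96080} = \sqrt{-96019} = i \sqrt{96019}$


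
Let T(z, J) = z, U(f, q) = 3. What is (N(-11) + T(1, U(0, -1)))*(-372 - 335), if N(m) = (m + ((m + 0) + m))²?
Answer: -770630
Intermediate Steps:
N(m) = 9*m² (N(m) = (m + (m + m))² = (m + 2*m)² = (3*m)² = 9*m²)
(N(-11) + T(1, U(0, -1)))*(-372 - 335) = (9*(-11)² + 1)*(-372 - 335) = (9*121 + 1)*(-707) = (1089 + 1)*(-707) = 1090*(-707) = -770630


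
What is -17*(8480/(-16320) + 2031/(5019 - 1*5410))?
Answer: 13405/138 ≈ 97.138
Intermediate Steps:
-17*(8480/(-16320) + 2031/(5019 - 1*5410)) = -17*(8480*(-1/16320) + 2031/(5019 - 5410)) = -17*(-53/102 + 2031/(-391)) = -17*(-53/102 + 2031*(-1/391)) = -17*(-53/102 - 2031/391) = -17*(-13405/2346) = 13405/138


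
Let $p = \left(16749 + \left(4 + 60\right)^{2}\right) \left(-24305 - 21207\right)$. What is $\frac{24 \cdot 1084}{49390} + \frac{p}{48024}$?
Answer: $- \frac{2928432940451}{148244085} \approx -19754.0$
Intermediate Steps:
$p = -948697640$ ($p = \left(16749 + 64^{2}\right) \left(-45512\right) = \left(16749 + 4096\right) \left(-45512\right) = 20845 \left(-45512\right) = -948697640$)
$\frac{24 \cdot 1084}{49390} + \frac{p}{48024} = \frac{24 \cdot 1084}{49390} - \frac{948697640}{48024} = 26016 \cdot \frac{1}{49390} - \frac{118587205}{6003} = \frac{13008}{24695} - \frac{118587205}{6003} = - \frac{2928432940451}{148244085}$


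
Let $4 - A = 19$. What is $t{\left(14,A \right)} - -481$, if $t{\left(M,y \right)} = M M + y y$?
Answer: $902$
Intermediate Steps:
$A = -15$ ($A = 4 - 19 = -15$)
$t{\left(M,y \right)} = M^{2} + y^{2}$
$t{\left(14,A \right)} - -481 = \left(14^{2} + \left(-15\right)^{2}\right) - -481 = \left(196 + 225\right) + 481 = 421 + 481 = 902$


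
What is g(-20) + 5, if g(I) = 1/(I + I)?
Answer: 199/40 ≈ 4.9750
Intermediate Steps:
g(I) = 1/(2*I)
g(-20) + 5 = (½)/(-20) + 5 = (½)*(-1/20) + 5 = -1/40 + 5 = 199/40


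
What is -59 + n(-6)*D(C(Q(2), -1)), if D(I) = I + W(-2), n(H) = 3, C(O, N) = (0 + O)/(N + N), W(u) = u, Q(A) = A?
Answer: -68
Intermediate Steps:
C(O, N) = O/(2*N) (C(O, N) = O/((2*N)) = O*(1/(2*N)) = O/(2*N))
D(I) = -2 + I (D(I) = I - 2 = -2 + I)
-59 + n(-6)*D(C(Q(2), -1)) = -59 + 3*(-2 + (½)*2/(-1)) = -59 + 3*(-2 + (½)*2*(-1)) = -59 + 3*(-2 - 1) = -59 + 3*(-3) = -59 - 9 = -68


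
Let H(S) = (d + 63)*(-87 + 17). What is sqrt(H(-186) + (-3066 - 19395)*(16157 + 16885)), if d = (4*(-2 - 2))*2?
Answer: 2*I*sqrt(185539633) ≈ 27243.0*I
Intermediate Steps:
d = -32 (d = (4*(-4))*2 = -16*2 = -32)
H(S) = -2170 (H(S) = (-32 + 63)*(-87 + 17) = 31*(-70) = -2170)
sqrt(H(-186) + (-3066 - 19395)*(16157 + 16885)) = sqrt(-2170 + (-3066 - 19395)*(16157 + 16885)) = sqrt(-2170 - 22461*33042) = sqrt(-2170 - 742156362) = sqrt(-742158532) = 2*I*sqrt(185539633)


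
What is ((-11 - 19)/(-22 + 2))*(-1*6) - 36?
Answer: -45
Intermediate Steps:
((-11 - 19)/(-22 + 2))*(-1*6) - 36 = -30/(-20)*(-6) - 36 = -30*(-1/20)*(-6) - 36 = (3/2)*(-6) - 36 = -9 - 36 = -45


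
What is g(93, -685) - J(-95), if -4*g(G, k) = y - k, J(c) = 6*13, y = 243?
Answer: -310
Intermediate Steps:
J(c) = 78
g(G, k) = -243/4 + k/4 (g(G, k) = -(243 - k)/4 = -243/4 + k/4)
g(93, -685) - J(-95) = (-243/4 + (1/4)*(-685)) - 1*78 = (-243/4 - 685/4) - 78 = -232 - 78 = -310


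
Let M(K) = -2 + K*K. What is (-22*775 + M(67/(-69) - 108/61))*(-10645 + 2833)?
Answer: 262096630897388/1968409 ≈ 1.3315e+8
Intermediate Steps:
M(K) = -2 + K²
(-22*775 + M(67/(-69) - 108/61))*(-10645 + 2833) = (-22*775 + (-2 + (67/(-69) - 108/61)²))*(-10645 + 2833) = (-17050 + (-2 + (67*(-1/69) - 108*1/61)²))*(-7812) = (-17050 + (-2 + (-67/69 - 108/61)²))*(-7812) = (-17050 + (-2 + (-11539/4209)²))*(-7812) = (-17050 + (-2 + 133148521/17715681))*(-7812) = (-17050 + 97717159/17715681)*(-7812) = -301954643891/17715681*(-7812) = 262096630897388/1968409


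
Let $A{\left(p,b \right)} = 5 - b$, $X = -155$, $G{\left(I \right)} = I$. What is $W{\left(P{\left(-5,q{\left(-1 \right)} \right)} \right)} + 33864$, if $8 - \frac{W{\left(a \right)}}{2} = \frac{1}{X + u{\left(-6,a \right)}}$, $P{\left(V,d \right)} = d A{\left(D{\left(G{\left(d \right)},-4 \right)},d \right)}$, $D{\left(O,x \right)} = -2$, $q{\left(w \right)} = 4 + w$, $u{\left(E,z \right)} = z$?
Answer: $\frac{5048122}{149} \approx 33880.0$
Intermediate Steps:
$P{\left(V,d \right)} = d \left(5 - d\right)$
$W{\left(a \right)} = 16 - \frac{2}{-155 + a}$
$W{\left(P{\left(-5,q{\left(-1 \right)} \right)} \right)} + 33864 = \frac{2 \left(-1241 + 8 \left(4 - 1\right) \left(5 - \left(4 - 1\right)\right)\right)}{-155 + \left(4 - 1\right) \left(5 - \left(4 - 1\right)\right)} + 33864 = \frac{2 \left(-1241 + 8 \cdot 3 \left(5 - 3\right)\right)}{-155 + 3 \left(5 - 3\right)} + 33864 = \frac{2 \left(-1241 + 8 \cdot 3 \cdot 2\right)}{-155 + 3 \cdot 2} + 33864 = \frac{2 \left(-1241 + 8 \cdot 6\right)}{-155 + 6} + 33864 = \frac{2 \left(-1241 + 48\right)}{-149} + 33864 = 2 \left(- \frac{1}{149}\right) \left(-1193\right) + 33864 = \frac{2386}{149} + 33864 = \frac{5048122}{149}$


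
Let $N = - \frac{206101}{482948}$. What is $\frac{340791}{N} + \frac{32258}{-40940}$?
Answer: $- \frac{3369044597540989}{4218887470} \approx -7.9856 \cdot 10^{5}$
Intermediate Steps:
$N = - \frac{206101}{482948}$ ($N = \left(-206101\right) \frac{1}{482948} = - \frac{206101}{482948} \approx -0.42676$)
$\frac{340791}{N} + \frac{32258}{-40940} = \frac{340791}{- \frac{206101}{482948}} + \frac{32258}{-40940} = 340791 \left(- \frac{482948}{206101}\right) + 32258 \left(- \frac{1}{40940}\right) = - \frac{164584331868}{206101} - \frac{16129}{20470} = - \frac{3369044597540989}{4218887470}$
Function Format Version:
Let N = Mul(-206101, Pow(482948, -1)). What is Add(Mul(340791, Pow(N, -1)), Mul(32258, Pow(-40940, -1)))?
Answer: Rational(-3369044597540989, 4218887470) ≈ -7.9856e+5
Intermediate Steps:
N = Rational(-206101, 482948) (N = Mul(-206101, Rational(1, 482948)) = Rational(-206101, 482948) ≈ -0.42676)
Add(Mul(340791, Pow(N, -1)), Mul(32258, Pow(-40940, -1))) = Add(Mul(340791, Pow(Rational(-206101, 482948), -1)), Mul(32258, Pow(-40940, -1))) = Add(Mul(340791, Rational(-482948, 206101)), Mul(32258, Rational(-1, 40940))) = Add(Rational(-164584331868, 206101), Rational(-16129, 20470)) = Rational(-3369044597540989, 4218887470)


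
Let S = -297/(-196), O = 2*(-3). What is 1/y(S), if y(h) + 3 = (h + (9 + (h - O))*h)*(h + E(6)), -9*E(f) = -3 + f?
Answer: 7529536/213618957 ≈ 0.035248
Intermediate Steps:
O = -6
S = 297/196 (S = -297*(-1/196) = 297/196 ≈ 1.5153)
E(f) = 1/3 - f/9 (E(f) = -(-3 + f)/9 = 1/3 - f/9)
y(h) = -3 + (-1/3 + h)*(h + h*(15 + h)) (y(h) = -3 + (h + (9 + (h - 1*(-6)))*h)*(h + (1/3 - 1/9*6)) = -3 + (h + (9 + (h + 6))*h)*(h + (1/3 - 2/3)) = -3 + (h + (9 + (6 + h))*h)*(h - 1/3) = -3 + (h + (15 + h)*h)*(-1/3 + h) = -3 + (h + h*(15 + h))*(-1/3 + h) = -3 + (-1/3 + h)*(h + h*(15 + h)))
1/y(S) = 1/(-3 + (297/196)**3 - 16/3*297/196 + 47*(297/196)**2/3) = 1/(-3 + 26198073/7529536 - 396/49 + (47/3)*(88209/38416)) = 1/(-3 + 26198073/7529536 - 396/49 + 1381941/38416) = 1/(213618957/7529536) = 7529536/213618957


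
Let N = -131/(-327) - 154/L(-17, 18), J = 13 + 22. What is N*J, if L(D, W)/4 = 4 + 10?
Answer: -107555/1308 ≈ -82.229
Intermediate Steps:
L(D, W) = 56 (L(D, W) = 4*(4 + 10) = 4*14 = 56)
J = 35
N = -3073/1308 (N = -131/(-327) - 154/56 = -131*(-1/327) - 154*1/56 = 131/327 - 11/4 = -3073/1308 ≈ -2.3494)
N*J = -3073/1308*35 = -107555/1308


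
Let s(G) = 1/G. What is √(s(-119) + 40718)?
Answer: √576607479/119 ≈ 201.79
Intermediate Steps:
√(s(-119) + 40718) = √(1/(-119) + 40718) = √(-1/119 + 40718) = √(4845441/119) = √576607479/119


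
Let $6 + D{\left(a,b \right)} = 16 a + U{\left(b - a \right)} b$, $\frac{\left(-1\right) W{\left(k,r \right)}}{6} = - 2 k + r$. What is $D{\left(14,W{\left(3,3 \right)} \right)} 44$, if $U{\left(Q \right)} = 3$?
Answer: $11968$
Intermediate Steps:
$W{\left(k,r \right)} = - 6 r + 12 k$ ($W{\left(k,r \right)} = - 6 \left(- 2 k + r\right) = - 6 \left(r - 2 k\right) = - 6 r + 12 k$)
$D{\left(a,b \right)} = -6 + 3 b + 16 a$ ($D{\left(a,b \right)} = -6 + \left(16 a + 3 b\right) = -6 + \left(3 b + 16 a\right) = -6 + 3 b + 16 a$)
$D{\left(14,W{\left(3,3 \right)} \right)} 44 = \left(-6 + 3 \left(\left(-6\right) 3 + 12 \cdot 3\right) + 16 \cdot 14\right) 44 = \left(-6 + 3 \left(-18 + 36\right) + 224\right) 44 = \left(-6 + 3 \cdot 18 + 224\right) 44 = \left(-6 + 54 + 224\right) 44 = 272 \cdot 44 = 11968$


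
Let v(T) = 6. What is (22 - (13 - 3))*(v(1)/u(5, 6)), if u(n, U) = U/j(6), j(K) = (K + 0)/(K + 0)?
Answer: 12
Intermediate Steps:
j(K) = 1 (j(K) = K/K = 1)
u(n, U) = U (u(n, U) = U/1 = U*1 = U)
(22 - (13 - 3))*(v(1)/u(5, 6)) = (22 - (13 - 3))*(6/6) = (22 - 1*10)*(6*(1/6)) = (22 - 10)*1 = 12*1 = 12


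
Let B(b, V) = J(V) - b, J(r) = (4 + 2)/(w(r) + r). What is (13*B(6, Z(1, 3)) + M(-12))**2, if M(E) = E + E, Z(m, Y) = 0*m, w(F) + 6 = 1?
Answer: 345744/25 ≈ 13830.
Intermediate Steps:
w(F) = -5 (w(F) = -6 + 1 = -5)
Z(m, Y) = 0
J(r) = 6/(-5 + r) (J(r) = (4 + 2)/(-5 + r) = 6/(-5 + r))
B(b, V) = -b + 6/(-5 + V) (B(b, V) = 6/(-5 + V) - b = -b + 6/(-5 + V))
M(E) = 2*E
(13*B(6, Z(1, 3)) + M(-12))**2 = (13*((6 - 1*6*(-5 + 0))/(-5 + 0)) + 2*(-12))**2 = (13*((6 - 1*6*(-5))/(-5)) - 24)**2 = (13*(-(6 + 30)/5) - 24)**2 = (13*(-1/5*36) - 24)**2 = (13*(-36/5) - 24)**2 = (-468/5 - 24)**2 = (-588/5)**2 = 345744/25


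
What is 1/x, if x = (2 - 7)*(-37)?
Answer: 1/185 ≈ 0.0054054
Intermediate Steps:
x = 185 (x = -5*(-37) = 185)
1/x = 1/185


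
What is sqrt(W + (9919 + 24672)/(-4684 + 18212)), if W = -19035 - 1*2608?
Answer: I*sqrt(990086969766)/6764 ≈ 147.11*I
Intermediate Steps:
W = -21643 (W = -19035 - 2608 = -21643)
sqrt(W + (9919 + 24672)/(-4684 + 18212)) = sqrt(-21643 + (9919 + 24672)/(-4684 + 18212)) = sqrt(-21643 + 34591/13528) = sqrt(-292751913/13528) = I*sqrt(990086969766)/6764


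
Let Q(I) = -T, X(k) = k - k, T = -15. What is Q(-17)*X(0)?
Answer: 0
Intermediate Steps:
X(k) = 0
Q(I) = 15 (Q(I) = -1*(-15) = 15)
Q(-17)*X(0) = 15*0 = 0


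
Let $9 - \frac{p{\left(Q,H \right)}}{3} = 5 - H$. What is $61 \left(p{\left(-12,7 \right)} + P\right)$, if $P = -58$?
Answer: $-1525$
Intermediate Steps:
$p{\left(Q,H \right)} = 12 + 3 H$ ($p{\left(Q,H \right)} = 27 - 3 \left(5 - H\right) = 27 + \left(-15 + 3 H\right) = 12 + 3 H$)
$61 \left(p{\left(-12,7 \right)} + P\right) = 61 \left(\left(12 + 3 \cdot 7\right) - 58\right) = 61 \left(\left(12 + 21\right) - 58\right) = 61 \left(33 - 58\right) = 61 \left(-25\right) = -1525$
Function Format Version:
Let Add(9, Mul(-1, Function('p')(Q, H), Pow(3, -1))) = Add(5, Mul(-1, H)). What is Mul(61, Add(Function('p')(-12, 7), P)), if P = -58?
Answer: -1525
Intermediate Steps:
Function('p')(Q, H) = Add(12, Mul(3, H)) (Function('p')(Q, H) = Add(27, Mul(-3, Add(5, Mul(-1, H)))) = Add(27, Add(-15, Mul(3, H))) = Add(12, Mul(3, H)))
Mul(61, Add(Function('p')(-12, 7), P)) = Mul(61, Add(Add(12, Mul(3, 7)), -58)) = Mul(61, Add(Add(12, 21), -58)) = Mul(61, Add(33, -58)) = Mul(61, -25) = -1525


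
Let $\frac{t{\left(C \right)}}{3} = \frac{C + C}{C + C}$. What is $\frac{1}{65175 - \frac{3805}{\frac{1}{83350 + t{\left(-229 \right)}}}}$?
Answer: $- \frac{1}{317092990} \approx -3.1536 \cdot 10^{-9}$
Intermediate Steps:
$t{\left(C \right)} = 3$ ($t{\left(C \right)} = 3 \frac{C + C}{C + C} = 3 \frac{2 C}{2 C} = 3 \cdot 2 C \frac{1}{2 C} = 3 \cdot 1 = 3$)
$\frac{1}{65175 - \frac{3805}{\frac{1}{83350 + t{\left(-229 \right)}}}} = \frac{1}{65175 - \frac{3805}{\frac{1}{83350 + 3}}} = \frac{1}{65175 - \frac{3805}{\frac{1}{83353}}} = \frac{1}{65175 - 3805 \frac{1}{\frac{1}{83353}}} = \frac{1}{65175 - 317158165} = \frac{1}{-317092990} = - \frac{1}{317092990}$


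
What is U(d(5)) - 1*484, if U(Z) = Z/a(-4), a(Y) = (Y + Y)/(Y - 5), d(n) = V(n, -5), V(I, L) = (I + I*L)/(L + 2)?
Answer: -953/2 ≈ -476.50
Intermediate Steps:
V(I, L) = (I + I*L)/(2 + L)
d(n) = 4*n/3 (d(n) = n*(1 - 5)/(2 - 5) = n*(-4)/(-3) = n*(-⅓)*(-4) = 4*n/3)
a(Y) = 2*Y/(-5 + Y) (a(Y) = (2*Y)/(-5 + Y) = 2*Y/(-5 + Y))
U(Z) = 9*Z/8 (U(Z) = Z/((2*(-4)/(-5 - 4))) = Z/((2*(-4)/(-9))) = Z/((2*(-4)*(-⅑))) = Z/(8/9) = Z*(9/8) = 9*Z/8)
U(d(5)) - 1*484 = 9*((4/3)*5)/8 - 1*484 = (9/8)*(20/3) - 484 = 15/2 - 484 = -953/2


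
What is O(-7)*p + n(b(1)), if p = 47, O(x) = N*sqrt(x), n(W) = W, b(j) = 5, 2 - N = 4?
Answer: 5 - 94*I*sqrt(7) ≈ 5.0 - 248.7*I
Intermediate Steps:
N = -2 (N = 2 - 1*4 = 2 - 4 = -2)
O(x) = -2*sqrt(x)
O(-7)*p + n(b(1)) = -2*I*sqrt(7)*47 + 5 = -94*I*sqrt(7) + 5 = 5 - 94*I*sqrt(7)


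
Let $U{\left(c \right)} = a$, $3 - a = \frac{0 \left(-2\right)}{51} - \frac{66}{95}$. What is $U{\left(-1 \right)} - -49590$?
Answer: $\frac{4711401}{95} \approx 49594.0$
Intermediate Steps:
$a = \frac{351}{95}$ ($a = 3 - \left(\frac{0 \left(-2\right)}{51} - \frac{66}{95}\right) = 3 - \left(0 \cdot \frac{1}{51} - \frac{66}{95}\right) = 3 - \left(0 - \frac{66}{95}\right) = 3 - - \frac{66}{95} = 3 + \frac{66}{95} = \frac{351}{95} \approx 3.6947$)
$U{\left(c \right)} = \frac{351}{95}$
$U{\left(-1 \right)} - -49590 = \frac{351}{95} - -49590 = \frac{351}{95} + 49590 = \frac{4711401}{95}$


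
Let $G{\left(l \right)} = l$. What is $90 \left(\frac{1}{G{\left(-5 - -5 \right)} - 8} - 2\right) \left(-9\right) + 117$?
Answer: $\frac{7353}{4} \approx 1838.3$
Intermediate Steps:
$90 \left(\frac{1}{G{\left(-5 - -5 \right)} - 8} - 2\right) \left(-9\right) + 117 = 90 \left(\frac{1}{\left(-5 - -5\right) - 8} - 2\right) \left(-9\right) + 117 = 90 \left(\frac{1}{\left(-5 + 5\right) - 8} - 2\right) \left(-9\right) + 117 = 90 \left(\frac{1}{0 - 8} - 2\right) \left(-9\right) + 117 = 90 \left(\frac{1}{-8} - 2\right) \left(-9\right) + 117 = 90 \left(- \frac{1}{8} - 2\right) \left(-9\right) + 117 = 90 \left(\left(- \frac{17}{8}\right) \left(-9\right)\right) + 117 = 90 \cdot \frac{153}{8} + 117 = \frac{6885}{4} + 117 = \frac{7353}{4}$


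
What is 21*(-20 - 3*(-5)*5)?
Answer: 1155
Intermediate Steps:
21*(-20 - 3*(-5)*5) = 21*(-20 + 15*5) = 21*(-20 + 75) = 21*55 = 1155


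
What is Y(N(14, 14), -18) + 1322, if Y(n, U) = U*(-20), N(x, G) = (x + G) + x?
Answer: 1682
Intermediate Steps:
N(x, G) = G + 2*x (N(x, G) = (G + x) + x = G + 2*x)
Y(n, U) = -20*U
Y(N(14, 14), -18) + 1322 = -20*(-18) + 1322 = 360 + 1322 = 1682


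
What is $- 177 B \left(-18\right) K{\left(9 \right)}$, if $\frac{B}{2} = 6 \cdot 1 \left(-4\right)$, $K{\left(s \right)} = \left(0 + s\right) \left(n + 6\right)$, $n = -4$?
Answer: $-2752704$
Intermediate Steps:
$K{\left(s \right)} = 2 s$ ($K{\left(s \right)} = \left(0 + s\right) \left(-4 + 6\right) = s 2 = 2 s$)
$B = -48$ ($B = 2 \cdot 6 \cdot 1 \left(-4\right) = 2 \cdot 6 \left(-4\right) = 2 \left(-24\right) = -48$)
$- 177 B \left(-18\right) K{\left(9 \right)} = - 177 \left(\left(-48\right) \left(-18\right)\right) 2 \cdot 9 = \left(-177\right) 864 \cdot 18 = \left(-152928\right) 18 = -2752704$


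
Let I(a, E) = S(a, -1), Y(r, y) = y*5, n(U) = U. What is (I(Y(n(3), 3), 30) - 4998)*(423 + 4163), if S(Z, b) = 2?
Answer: -22911656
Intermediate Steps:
Y(r, y) = 5*y
I(a, E) = 2
(I(Y(n(3), 3), 30) - 4998)*(423 + 4163) = (2 - 4998)*(423 + 4163) = -4996*4586 = -22911656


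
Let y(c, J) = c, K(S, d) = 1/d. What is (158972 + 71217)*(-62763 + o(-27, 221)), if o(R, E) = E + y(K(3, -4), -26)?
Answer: -57586151941/4 ≈ -1.4397e+10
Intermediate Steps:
o(R, E) = -1/4 + E (o(R, E) = E + 1/(-4) = E - 1/4 = -1/4 + E)
(158972 + 71217)*(-62763 + o(-27, 221)) = (158972 + 71217)*(-62763 + (-1/4 + 221)) = 230189*(-62763 + 883/4) = 230189*(-250169/4) = -57586151941/4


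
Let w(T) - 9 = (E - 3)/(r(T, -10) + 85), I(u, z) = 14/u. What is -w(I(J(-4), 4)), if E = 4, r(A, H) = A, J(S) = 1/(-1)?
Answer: -640/71 ≈ -9.0141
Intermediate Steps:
J(S) = -1
w(T) = 9 + 1/(85 + T) (w(T) = 9 + (4 - 3)/(T + 85) = 9 + 1/(85 + T))
-w(I(J(-4), 4)) = -(766 + 9*(14/(-1)))/(85 + 14/(-1)) = -(766 + 9*(14*(-1)))/(85 + 14*(-1)) = -(766 + 9*(-14))/(85 - 14) = -(766 - 126)/71 = -640/71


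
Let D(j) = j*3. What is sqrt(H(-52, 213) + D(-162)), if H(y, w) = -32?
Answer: I*sqrt(518) ≈ 22.76*I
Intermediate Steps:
D(j) = 3*j
sqrt(H(-52, 213) + D(-162)) = sqrt(-32 + 3*(-162)) = sqrt(-32 - 486) = sqrt(-518) = I*sqrt(518)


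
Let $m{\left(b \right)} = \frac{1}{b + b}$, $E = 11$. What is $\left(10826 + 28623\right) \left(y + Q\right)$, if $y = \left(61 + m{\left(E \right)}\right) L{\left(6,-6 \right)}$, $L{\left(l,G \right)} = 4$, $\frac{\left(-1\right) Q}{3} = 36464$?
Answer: $- \frac{47363495074}{11} \approx -4.3058 \cdot 10^{9}$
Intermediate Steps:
$Q = -109392$ ($Q = \left(-3\right) 36464 = -109392$)
$m{\left(b \right)} = \frac{1}{2 b}$
$y = \frac{2686}{11}$ ($y = \left(61 + \frac{1}{2 \cdot 11}\right) 4 = \left(61 + \frac{1}{2} \cdot \frac{1}{11}\right) 4 = \left(61 + \frac{1}{22}\right) 4 = \frac{1343}{22} \cdot 4 = \frac{2686}{11} \approx 244.18$)
$\left(10826 + 28623\right) \left(y + Q\right) = \left(10826 + 28623\right) \left(\frac{2686}{11} - 109392\right) = 39449 \left(- \frac{1200626}{11}\right) = - \frac{47363495074}{11}$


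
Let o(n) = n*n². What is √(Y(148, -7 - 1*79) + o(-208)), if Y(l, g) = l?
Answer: 2*I*√2249691 ≈ 2999.8*I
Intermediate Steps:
o(n) = n³
√(Y(148, -7 - 1*79) + o(-208)) = √(148 + (-208)³) = √(148 - 8998912) = √(-8998764) = 2*I*√2249691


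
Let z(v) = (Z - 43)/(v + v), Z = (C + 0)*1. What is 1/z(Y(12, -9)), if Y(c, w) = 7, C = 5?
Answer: -7/19 ≈ -0.36842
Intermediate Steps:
Z = 5 (Z = (5 + 0)*1 = 5*1 = 5)
z(v) = -19/v (z(v) = (5 - 43)/(v + v) = -38*1/(2*v) = -19/v)
1/z(Y(12, -9)) = 1/(-19/7) = -7/19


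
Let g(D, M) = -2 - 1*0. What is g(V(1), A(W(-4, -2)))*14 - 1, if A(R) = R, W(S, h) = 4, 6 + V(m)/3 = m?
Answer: -29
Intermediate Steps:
V(m) = -18 + 3*m
g(D, M) = -2 (g(D, M) = -2 + 0 = -2)
g(V(1), A(W(-4, -2)))*14 - 1 = -2*14 - 1 = -28 - 1 = -29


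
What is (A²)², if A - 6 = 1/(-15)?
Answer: 62742241/50625 ≈ 1239.4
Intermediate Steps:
A = 89/15 (A = 6 + 1/(-15) = 6 - 1/15 = 89/15 ≈ 5.9333)
(A²)² = ((89/15)²)² = (7921/225)² = 62742241/50625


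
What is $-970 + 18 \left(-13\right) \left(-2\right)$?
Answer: $-502$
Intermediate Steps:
$-970 + 18 \left(-13\right) \left(-2\right) = -970 - -468 = -970 + 468 = -502$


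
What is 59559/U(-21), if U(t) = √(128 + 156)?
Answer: 59559*√71/142 ≈ 3534.2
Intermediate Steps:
U(t) = 2*√71 (U(t) = √284 = 2*√71)
59559/U(-21) = 59559/((2*√71)) = 59559*(√71/142) = 59559*√71/142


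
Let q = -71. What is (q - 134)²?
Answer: 42025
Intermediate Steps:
(q - 134)² = (-71 - 134)² = (-205)² = 42025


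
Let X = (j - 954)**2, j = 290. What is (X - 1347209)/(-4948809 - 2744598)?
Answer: 906313/7693407 ≈ 0.11780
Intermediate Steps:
X = 440896 (X = (290 - 954)**2 = (-664)**2 = 440896)
(X - 1347209)/(-4948809 - 2744598) = (440896 - 1347209)/(-4948809 - 2744598) = -906313/(-7693407) = -906313*(-1/7693407) = 906313/7693407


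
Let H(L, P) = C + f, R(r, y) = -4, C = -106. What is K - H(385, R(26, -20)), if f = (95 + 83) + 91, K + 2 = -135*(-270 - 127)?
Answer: 53430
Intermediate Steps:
K = 53593 (K = -2 - 135*(-270 - 127) = -2 - 135*(-397) = -2 + 53595 = 53593)
f = 269 (f = 178 + 91 = 269)
H(L, P) = 163 (H(L, P) = -106 + 269 = 163)
K - H(385, R(26, -20)) = 53593 - 1*163 = 53593 - 163 = 53430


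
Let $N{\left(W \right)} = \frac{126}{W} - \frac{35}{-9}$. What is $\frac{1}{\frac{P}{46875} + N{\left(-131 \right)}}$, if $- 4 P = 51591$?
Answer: $\frac{73687500}{195412237} \approx 0.37709$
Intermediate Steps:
$P = - \frac{51591}{4}$ ($P = \left(- \frac{1}{4}\right) 51591 = - \frac{51591}{4} \approx -12898.0$)
$N{\left(W \right)} = \frac{35}{9} + \frac{126}{W}$ ($N{\left(W \right)} = \frac{126}{W} - - \frac{35}{9} = \frac{126}{W} + \frac{35}{9} = \frac{35}{9} + \frac{126}{W}$)
$\frac{1}{\frac{P}{46875} + N{\left(-131 \right)}} = \frac{1}{- \frac{51591}{4 \cdot 46875} + \left(\frac{35}{9} + \frac{126}{-131}\right)} = \frac{1}{\left(- \frac{51591}{4}\right) \frac{1}{46875} + \left(\frac{35}{9} + 126 \left(- \frac{1}{131}\right)\right)} = \frac{1}{- \frac{17197}{62500} + \left(\frac{35}{9} - \frac{126}{131}\right)} = \frac{1}{- \frac{17197}{62500} + \frac{3451}{1179}} = \frac{1}{\frac{195412237}{73687500}} = \frac{73687500}{195412237}$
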